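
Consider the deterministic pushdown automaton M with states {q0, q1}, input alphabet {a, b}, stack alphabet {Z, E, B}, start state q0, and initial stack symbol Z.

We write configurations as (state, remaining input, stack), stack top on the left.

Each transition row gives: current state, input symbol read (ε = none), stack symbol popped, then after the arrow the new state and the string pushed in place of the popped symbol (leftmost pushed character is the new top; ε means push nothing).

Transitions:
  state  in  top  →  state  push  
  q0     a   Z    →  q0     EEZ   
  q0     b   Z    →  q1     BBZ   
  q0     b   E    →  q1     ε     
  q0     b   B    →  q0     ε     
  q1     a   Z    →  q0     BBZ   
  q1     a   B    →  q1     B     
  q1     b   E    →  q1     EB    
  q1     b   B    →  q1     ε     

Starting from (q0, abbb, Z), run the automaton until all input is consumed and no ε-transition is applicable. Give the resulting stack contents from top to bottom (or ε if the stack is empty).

(q0, abbb, Z)
  read a, top Z: go to q0, push EEZ → (q0, bbb, EEZ)
  read b, top E: go to q1, push ε → (q1, bb, EZ)
  read b, top E: go to q1, push EB → (q1, b, EBZ)
  read b, top E: go to q1, push EB → (q1, ε, EBBZ)
All input consumed in state q1 with stack EBBZ.

EBBZ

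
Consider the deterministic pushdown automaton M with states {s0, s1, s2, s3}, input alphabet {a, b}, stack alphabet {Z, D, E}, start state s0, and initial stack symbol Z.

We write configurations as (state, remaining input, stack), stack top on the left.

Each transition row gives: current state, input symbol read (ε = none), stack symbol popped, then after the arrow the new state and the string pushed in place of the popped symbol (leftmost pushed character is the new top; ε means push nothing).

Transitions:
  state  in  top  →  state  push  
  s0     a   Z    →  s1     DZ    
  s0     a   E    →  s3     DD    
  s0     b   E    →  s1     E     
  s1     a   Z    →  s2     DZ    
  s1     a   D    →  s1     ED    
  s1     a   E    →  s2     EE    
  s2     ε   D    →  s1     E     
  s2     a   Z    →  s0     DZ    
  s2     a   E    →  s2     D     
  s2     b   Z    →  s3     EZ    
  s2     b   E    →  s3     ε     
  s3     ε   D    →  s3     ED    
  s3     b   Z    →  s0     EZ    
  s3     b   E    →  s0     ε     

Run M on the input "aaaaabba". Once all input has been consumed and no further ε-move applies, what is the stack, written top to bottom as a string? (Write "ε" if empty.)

EDDDZ

(s0, aaaaabba, Z)
  read a, top Z: go to s1, push DZ → (s1, aaaabba, DZ)
  read a, top D: go to s1, push ED → (s1, aaabba, EDZ)
  read a, top E: go to s2, push EE → (s2, aabba, EEDZ)
  read a, top E: go to s2, push D → (s2, abba, DEDZ)
  ε-move, top D: go to s1, push E → (s1, abba, EEDZ)
  read a, top E: go to s2, push EE → (s2, bba, EEEDZ)
  read b, top E: go to s3, push ε → (s3, ba, EEDZ)
  read b, top E: go to s0, push ε → (s0, a, EDZ)
  read a, top E: go to s3, push DD → (s3, ε, DDDZ)
  ε-move, top D: go to s3, push ED → (s3, ε, EDDDZ)
All input consumed in state s3 with stack EDDDZ.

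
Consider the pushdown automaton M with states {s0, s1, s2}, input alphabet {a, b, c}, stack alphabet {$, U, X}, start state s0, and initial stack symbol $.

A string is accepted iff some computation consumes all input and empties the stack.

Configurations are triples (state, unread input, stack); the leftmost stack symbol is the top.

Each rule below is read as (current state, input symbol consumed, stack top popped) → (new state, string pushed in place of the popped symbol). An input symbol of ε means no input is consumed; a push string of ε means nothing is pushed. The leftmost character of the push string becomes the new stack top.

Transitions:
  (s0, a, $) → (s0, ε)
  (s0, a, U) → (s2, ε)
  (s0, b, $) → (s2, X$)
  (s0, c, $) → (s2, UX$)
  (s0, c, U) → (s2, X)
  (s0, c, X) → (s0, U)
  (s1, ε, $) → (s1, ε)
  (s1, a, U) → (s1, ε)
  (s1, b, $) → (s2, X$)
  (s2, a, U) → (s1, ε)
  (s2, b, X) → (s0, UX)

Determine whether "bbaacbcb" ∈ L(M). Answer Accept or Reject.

Reject

No computation consumes all input and empties the stack.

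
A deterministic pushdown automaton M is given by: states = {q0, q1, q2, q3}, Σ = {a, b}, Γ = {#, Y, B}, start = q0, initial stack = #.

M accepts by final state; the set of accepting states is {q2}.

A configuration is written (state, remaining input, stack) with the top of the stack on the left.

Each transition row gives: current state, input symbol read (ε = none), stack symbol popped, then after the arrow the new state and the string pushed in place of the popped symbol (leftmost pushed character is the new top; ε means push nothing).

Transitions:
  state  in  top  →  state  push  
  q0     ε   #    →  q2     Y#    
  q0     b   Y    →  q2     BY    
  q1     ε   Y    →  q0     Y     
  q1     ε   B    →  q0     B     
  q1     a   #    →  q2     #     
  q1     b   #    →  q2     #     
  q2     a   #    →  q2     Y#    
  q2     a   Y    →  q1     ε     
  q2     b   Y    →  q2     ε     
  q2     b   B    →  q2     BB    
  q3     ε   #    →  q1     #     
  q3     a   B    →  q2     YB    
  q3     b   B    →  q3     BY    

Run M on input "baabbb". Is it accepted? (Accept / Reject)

(q0, baabbb, #) ⊢ (q2, baabbb, Y#) ⊢ (q2, aabbb, #) ⊢ (q2, abbb, Y#) ⊢ (q1, bbb, #) ⊢ (q2, bb, #)
No transition applies at (q2, bb, #); input not fully consumed.

Reject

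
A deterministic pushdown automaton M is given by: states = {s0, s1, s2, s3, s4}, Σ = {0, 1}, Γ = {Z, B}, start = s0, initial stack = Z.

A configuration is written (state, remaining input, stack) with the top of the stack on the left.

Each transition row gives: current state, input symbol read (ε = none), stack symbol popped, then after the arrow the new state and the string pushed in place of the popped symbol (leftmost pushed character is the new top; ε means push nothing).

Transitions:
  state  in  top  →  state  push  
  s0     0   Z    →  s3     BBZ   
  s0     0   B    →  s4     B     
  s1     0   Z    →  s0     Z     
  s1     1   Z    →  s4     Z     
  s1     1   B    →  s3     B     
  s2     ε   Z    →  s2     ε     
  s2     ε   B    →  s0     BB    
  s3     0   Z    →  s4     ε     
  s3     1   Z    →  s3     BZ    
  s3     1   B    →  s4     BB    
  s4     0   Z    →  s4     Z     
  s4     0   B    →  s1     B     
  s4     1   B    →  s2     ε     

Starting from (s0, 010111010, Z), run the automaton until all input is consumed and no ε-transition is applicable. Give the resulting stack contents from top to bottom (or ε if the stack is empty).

BBBBZ

(s0, 010111010, Z)
  read 0, top Z: go to s3, push BBZ → (s3, 10111010, BBZ)
  read 1, top B: go to s4, push BB → (s4, 0111010, BBBZ)
  read 0, top B: go to s1, push B → (s1, 111010, BBBZ)
  read 1, top B: go to s3, push B → (s3, 11010, BBBZ)
  read 1, top B: go to s4, push BB → (s4, 1010, BBBBZ)
  read 1, top B: go to s2, push ε → (s2, 010, BBBZ)
  ε-move, top B: go to s0, push BB → (s0, 010, BBBBZ)
  read 0, top B: go to s4, push B → (s4, 10, BBBBZ)
  read 1, top B: go to s2, push ε → (s2, 0, BBBZ)
  ε-move, top B: go to s0, push BB → (s0, 0, BBBBZ)
  read 0, top B: go to s4, push B → (s4, ε, BBBBZ)
All input consumed in state s4 with stack BBBBZ.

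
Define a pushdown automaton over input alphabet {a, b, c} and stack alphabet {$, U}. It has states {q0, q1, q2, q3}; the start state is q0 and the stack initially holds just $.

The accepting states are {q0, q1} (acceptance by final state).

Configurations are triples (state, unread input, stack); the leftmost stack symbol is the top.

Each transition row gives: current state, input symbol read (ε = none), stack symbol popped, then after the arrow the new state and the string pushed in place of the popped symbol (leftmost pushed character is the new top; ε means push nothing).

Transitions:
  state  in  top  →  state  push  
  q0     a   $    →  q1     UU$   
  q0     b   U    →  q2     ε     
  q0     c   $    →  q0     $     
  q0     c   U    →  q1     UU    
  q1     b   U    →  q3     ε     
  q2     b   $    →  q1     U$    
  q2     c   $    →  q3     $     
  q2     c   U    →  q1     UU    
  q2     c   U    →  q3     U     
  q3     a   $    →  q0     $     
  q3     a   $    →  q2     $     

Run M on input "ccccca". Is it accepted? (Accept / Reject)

Accept

One accepting computation: (q0, ccccca, $) ⊢ (q0, cccca, $) ⊢ (q0, ccca, $) ⊢ (q0, cca, $) ⊢ (q0, ca, $) ⊢ (q0, a, $) ⊢ (q1, ε, UU$)
All input consumed and state q1 ∈ F.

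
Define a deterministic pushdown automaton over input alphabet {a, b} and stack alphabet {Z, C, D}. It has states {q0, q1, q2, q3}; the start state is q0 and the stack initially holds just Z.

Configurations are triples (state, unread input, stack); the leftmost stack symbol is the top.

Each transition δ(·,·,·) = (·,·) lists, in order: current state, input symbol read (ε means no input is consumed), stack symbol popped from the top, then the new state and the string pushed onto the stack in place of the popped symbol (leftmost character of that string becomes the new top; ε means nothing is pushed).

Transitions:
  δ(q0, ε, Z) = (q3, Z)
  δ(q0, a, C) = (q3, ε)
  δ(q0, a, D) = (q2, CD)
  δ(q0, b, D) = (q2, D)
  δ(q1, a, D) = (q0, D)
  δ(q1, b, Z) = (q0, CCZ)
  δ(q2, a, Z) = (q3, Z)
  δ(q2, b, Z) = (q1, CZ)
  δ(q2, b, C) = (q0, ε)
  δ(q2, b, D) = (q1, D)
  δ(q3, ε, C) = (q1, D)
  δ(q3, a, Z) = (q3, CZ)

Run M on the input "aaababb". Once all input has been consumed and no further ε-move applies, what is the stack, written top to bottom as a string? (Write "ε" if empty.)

DZ

(q0, aaababb, Z)
  ε-move, top Z: go to q3, push Z → (q3, aaababb, Z)
  read a, top Z: go to q3, push CZ → (q3, aababb, CZ)
  ε-move, top C: go to q1, push D → (q1, aababb, DZ)
  read a, top D: go to q0, push D → (q0, ababb, DZ)
  read a, top D: go to q2, push CD → (q2, babb, CDZ)
  read b, top C: go to q0, push ε → (q0, abb, DZ)
  read a, top D: go to q2, push CD → (q2, bb, CDZ)
  read b, top C: go to q0, push ε → (q0, b, DZ)
  read b, top D: go to q2, push D → (q2, ε, DZ)
All input consumed in state q2 with stack DZ.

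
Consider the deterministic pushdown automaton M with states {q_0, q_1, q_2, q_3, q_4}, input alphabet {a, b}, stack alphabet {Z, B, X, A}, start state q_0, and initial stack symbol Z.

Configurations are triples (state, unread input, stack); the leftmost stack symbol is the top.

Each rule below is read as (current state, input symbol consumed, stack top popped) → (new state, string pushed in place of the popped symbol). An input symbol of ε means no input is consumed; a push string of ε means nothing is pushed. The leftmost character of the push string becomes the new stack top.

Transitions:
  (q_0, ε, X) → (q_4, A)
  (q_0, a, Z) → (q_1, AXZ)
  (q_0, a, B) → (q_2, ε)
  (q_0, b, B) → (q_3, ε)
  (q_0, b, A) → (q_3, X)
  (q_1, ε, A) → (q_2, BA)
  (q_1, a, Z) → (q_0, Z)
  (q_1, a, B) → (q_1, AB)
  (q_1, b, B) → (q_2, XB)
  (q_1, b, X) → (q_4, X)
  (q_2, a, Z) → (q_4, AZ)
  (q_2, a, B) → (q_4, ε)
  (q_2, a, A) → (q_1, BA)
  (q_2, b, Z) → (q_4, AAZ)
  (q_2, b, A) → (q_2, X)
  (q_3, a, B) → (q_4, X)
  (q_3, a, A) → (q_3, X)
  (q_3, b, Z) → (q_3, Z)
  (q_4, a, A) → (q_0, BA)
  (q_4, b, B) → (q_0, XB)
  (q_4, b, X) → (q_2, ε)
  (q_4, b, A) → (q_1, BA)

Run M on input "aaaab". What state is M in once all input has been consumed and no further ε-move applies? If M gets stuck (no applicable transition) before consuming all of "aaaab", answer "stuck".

(q_0, aaaab, Z)
  read a, top Z: go to q_1, push AXZ → (q_1, aaab, AXZ)
  ε-move, top A: go to q_2, push BA → (q_2, aaab, BAXZ)
  read a, top B: go to q_4, push ε → (q_4, aab, AXZ)
  read a, top A: go to q_0, push BA → (q_0, ab, BAXZ)
  read a, top B: go to q_2, push ε → (q_2, b, AXZ)
  read b, top A: go to q_2, push X → (q_2, ε, XXZ)
All input consumed; M is in state q_2.

q_2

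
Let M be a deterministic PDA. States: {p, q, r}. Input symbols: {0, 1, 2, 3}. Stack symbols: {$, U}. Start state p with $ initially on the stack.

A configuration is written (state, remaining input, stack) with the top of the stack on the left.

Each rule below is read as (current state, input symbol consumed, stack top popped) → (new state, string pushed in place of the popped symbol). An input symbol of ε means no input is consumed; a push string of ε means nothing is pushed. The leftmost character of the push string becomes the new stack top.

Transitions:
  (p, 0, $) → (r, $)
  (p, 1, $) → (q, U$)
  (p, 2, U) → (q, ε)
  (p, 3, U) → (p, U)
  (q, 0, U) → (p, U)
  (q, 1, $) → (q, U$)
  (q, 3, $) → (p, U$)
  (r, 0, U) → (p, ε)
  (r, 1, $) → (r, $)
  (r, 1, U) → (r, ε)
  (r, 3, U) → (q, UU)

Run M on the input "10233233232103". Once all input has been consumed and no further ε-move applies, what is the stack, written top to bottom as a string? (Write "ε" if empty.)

(p, 10233233232103, $)
  read 1, top $: go to q, push U$ → (q, 0233233232103, U$)
  read 0, top U: go to p, push U → (p, 233233232103, U$)
  read 2, top U: go to q, push ε → (q, 33233232103, $)
  read 3, top $: go to p, push U$ → (p, 3233232103, U$)
  read 3, top U: go to p, push U → (p, 233232103, U$)
  read 2, top U: go to q, push ε → (q, 33232103, $)
  read 3, top $: go to p, push U$ → (p, 3232103, U$)
  read 3, top U: go to p, push U → (p, 232103, U$)
  read 2, top U: go to q, push ε → (q, 32103, $)
  read 3, top $: go to p, push U$ → (p, 2103, U$)
  read 2, top U: go to q, push ε → (q, 103, $)
  read 1, top $: go to q, push U$ → (q, 03, U$)
  read 0, top U: go to p, push U → (p, 3, U$)
  read 3, top U: go to p, push U → (p, ε, U$)
All input consumed in state p with stack U$.

U$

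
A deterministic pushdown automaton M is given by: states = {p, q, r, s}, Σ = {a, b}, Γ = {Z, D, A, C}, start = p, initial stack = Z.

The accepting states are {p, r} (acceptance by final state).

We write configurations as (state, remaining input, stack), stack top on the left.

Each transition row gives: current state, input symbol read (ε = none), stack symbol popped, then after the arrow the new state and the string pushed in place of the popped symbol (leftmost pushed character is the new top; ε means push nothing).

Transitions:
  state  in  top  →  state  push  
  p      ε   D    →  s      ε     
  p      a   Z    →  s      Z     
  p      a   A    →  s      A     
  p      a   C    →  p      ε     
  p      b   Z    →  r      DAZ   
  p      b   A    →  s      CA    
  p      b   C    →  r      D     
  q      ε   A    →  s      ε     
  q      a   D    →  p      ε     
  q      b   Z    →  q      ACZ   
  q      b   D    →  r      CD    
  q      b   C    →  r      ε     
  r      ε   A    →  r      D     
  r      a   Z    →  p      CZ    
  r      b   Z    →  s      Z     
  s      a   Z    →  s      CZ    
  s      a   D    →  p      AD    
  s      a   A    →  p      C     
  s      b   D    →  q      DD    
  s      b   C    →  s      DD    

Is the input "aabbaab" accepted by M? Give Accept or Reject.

(p, aabbaab, Z)
  read a, top Z: go to s, push Z → (s, abbaab, Z)
  read a, top Z: go to s, push CZ → (s, bbaab, CZ)
  read b, top C: go to s, push DD → (s, baab, DDZ)
  read b, top D: go to q, push DD → (q, aab, DDDZ)
  read a, top D: go to p, push ε → (p, ab, DDZ)
  ε-move, top D: go to s, push ε → (s, ab, DZ)
  read a, top D: go to p, push AD → (p, b, ADZ)
  read b, top A: go to s, push CA → (s, ε, CADZ)
All input consumed; state s ∉ F and no further ε-move applies.

Reject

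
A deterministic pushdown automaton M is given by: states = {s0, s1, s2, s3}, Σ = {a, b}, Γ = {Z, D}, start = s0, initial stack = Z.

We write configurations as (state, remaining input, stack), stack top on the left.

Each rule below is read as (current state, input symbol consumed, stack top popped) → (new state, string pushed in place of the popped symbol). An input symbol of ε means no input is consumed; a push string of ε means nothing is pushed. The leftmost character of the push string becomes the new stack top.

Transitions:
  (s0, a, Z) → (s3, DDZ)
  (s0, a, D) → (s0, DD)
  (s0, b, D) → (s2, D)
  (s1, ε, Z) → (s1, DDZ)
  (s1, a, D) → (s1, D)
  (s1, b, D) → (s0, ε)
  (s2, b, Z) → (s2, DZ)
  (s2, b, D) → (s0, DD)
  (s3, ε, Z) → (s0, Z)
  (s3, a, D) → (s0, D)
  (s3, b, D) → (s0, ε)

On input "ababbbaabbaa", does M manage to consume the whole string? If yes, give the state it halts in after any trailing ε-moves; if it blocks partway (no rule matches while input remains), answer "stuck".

(s0, ababbbaabbaa, Z)
  read a, top Z: go to s3, push DDZ → (s3, babbbaabbaa, DDZ)
  read b, top D: go to s0, push ε → (s0, abbbaabbaa, DZ)
  read a, top D: go to s0, push DD → (s0, bbbaabbaa, DDZ)
  read b, top D: go to s2, push D → (s2, bbaabbaa, DDZ)
  read b, top D: go to s0, push DD → (s0, baabbaa, DDDZ)
  read b, top D: go to s2, push D → (s2, aabbaa, DDDZ)
No transition for (s2, a, top D); M blocks with input aabbaa remaining.

stuck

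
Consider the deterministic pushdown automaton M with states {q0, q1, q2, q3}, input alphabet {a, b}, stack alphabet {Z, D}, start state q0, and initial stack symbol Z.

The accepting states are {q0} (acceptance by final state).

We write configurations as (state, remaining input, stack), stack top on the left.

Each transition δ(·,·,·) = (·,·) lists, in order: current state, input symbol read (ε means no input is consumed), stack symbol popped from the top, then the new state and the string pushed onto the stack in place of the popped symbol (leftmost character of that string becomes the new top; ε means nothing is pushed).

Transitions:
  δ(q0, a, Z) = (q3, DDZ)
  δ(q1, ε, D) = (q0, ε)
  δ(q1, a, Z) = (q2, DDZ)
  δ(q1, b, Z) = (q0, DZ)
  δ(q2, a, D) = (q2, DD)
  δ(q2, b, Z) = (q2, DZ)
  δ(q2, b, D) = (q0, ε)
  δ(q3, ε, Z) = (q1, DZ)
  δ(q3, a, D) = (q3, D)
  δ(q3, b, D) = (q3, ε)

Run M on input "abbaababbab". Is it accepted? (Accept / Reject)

Reject

(q0, abbaababbab, Z) ⊢ (q3, bbaababbab, DDZ) ⊢ (q3, baababbab, DZ) ⊢ (q3, aababbab, Z) ⊢ (q1, aababbab, DZ) ⊢ (q0, aababbab, Z) ⊢ (q3, ababbab, DDZ) ⊢ (q3, babbab, DDZ) ⊢ (q3, abbab, DZ) ⊢ (q3, bbab, DZ) ⊢ (q3, bab, Z) ⊢ (q1, bab, DZ) ⊢ (q0, bab, Z)
No transition applies at (q0, bab, Z); input not fully consumed.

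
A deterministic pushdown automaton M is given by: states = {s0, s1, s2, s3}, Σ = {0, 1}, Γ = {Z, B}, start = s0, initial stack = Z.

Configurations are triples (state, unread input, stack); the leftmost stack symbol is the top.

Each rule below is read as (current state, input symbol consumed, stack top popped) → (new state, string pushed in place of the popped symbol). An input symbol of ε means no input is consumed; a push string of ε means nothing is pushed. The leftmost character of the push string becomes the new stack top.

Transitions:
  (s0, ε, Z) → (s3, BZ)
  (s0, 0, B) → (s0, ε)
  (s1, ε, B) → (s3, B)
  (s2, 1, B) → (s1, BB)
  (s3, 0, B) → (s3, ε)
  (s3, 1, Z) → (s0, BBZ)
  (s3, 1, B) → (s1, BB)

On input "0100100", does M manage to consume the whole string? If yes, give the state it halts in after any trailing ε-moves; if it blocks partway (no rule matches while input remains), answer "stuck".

s3

(s0, 0100100, Z)
  ε-move, top Z: go to s3, push BZ → (s3, 0100100, BZ)
  read 0, top B: go to s3, push ε → (s3, 100100, Z)
  read 1, top Z: go to s0, push BBZ → (s0, 00100, BBZ)
  read 0, top B: go to s0, push ε → (s0, 0100, BZ)
  read 0, top B: go to s0, push ε → (s0, 100, Z)
  ε-move, top Z: go to s3, push BZ → (s3, 100, BZ)
  read 1, top B: go to s1, push BB → (s1, 00, BBZ)
  ε-move, top B: go to s3, push B → (s3, 00, BBZ)
  read 0, top B: go to s3, push ε → (s3, 0, BZ)
  read 0, top B: go to s3, push ε → (s3, ε, Z)
All input consumed; M is in state s3.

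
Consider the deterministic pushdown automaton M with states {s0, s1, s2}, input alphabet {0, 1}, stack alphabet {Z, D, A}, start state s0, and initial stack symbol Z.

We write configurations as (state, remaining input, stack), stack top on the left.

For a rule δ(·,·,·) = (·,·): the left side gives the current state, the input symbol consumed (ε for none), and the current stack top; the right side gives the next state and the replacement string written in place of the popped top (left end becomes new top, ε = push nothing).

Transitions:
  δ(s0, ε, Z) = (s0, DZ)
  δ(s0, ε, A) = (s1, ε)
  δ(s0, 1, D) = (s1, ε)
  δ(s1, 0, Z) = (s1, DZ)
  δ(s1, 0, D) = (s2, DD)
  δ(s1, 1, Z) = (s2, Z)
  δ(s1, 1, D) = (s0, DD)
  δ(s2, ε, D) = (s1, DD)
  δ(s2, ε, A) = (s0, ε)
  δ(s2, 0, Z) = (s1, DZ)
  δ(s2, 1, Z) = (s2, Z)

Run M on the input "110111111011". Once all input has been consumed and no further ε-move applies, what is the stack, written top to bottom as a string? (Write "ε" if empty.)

DDDZ

(s0, 110111111011, Z)
  ε-move, top Z: go to s0, push DZ → (s0, 110111111011, DZ)
  read 1, top D: go to s1, push ε → (s1, 10111111011, Z)
  read 1, top Z: go to s2, push Z → (s2, 0111111011, Z)
  read 0, top Z: go to s1, push DZ → (s1, 111111011, DZ)
  read 1, top D: go to s0, push DD → (s0, 11111011, DDZ)
  read 1, top D: go to s1, push ε → (s1, 1111011, DZ)
  read 1, top D: go to s0, push DD → (s0, 111011, DDZ)
  read 1, top D: go to s1, push ε → (s1, 11011, DZ)
  read 1, top D: go to s0, push DD → (s0, 1011, DDZ)
  read 1, top D: go to s1, push ε → (s1, 011, DZ)
  read 0, top D: go to s2, push DD → (s2, 11, DDZ)
  ε-move, top D: go to s1, push DD → (s1, 11, DDDZ)
  read 1, top D: go to s0, push DD → (s0, 1, DDDDZ)
  read 1, top D: go to s1, push ε → (s1, ε, DDDZ)
All input consumed in state s1 with stack DDDZ.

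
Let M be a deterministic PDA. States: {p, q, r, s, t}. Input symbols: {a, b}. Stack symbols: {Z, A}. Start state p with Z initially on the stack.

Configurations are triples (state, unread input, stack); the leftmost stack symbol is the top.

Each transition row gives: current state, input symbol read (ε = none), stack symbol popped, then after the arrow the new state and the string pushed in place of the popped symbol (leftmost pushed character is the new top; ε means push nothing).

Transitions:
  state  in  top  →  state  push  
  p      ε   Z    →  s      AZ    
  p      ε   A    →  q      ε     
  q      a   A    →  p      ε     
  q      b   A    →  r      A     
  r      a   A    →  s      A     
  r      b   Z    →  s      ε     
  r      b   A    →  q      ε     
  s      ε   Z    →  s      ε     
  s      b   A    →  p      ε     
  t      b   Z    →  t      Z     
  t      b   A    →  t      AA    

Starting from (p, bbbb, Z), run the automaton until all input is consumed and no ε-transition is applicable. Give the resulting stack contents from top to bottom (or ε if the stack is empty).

(p, bbbb, Z)
  ε-move, top Z: go to s, push AZ → (s, bbbb, AZ)
  read b, top A: go to p, push ε → (p, bbb, Z)
  ε-move, top Z: go to s, push AZ → (s, bbb, AZ)
  read b, top A: go to p, push ε → (p, bb, Z)
  ε-move, top Z: go to s, push AZ → (s, bb, AZ)
  read b, top A: go to p, push ε → (p, b, Z)
  ε-move, top Z: go to s, push AZ → (s, b, AZ)
  read b, top A: go to p, push ε → (p, ε, Z)
  ε-move, top Z: go to s, push AZ → (s, ε, AZ)
All input consumed in state s with stack AZ.

AZ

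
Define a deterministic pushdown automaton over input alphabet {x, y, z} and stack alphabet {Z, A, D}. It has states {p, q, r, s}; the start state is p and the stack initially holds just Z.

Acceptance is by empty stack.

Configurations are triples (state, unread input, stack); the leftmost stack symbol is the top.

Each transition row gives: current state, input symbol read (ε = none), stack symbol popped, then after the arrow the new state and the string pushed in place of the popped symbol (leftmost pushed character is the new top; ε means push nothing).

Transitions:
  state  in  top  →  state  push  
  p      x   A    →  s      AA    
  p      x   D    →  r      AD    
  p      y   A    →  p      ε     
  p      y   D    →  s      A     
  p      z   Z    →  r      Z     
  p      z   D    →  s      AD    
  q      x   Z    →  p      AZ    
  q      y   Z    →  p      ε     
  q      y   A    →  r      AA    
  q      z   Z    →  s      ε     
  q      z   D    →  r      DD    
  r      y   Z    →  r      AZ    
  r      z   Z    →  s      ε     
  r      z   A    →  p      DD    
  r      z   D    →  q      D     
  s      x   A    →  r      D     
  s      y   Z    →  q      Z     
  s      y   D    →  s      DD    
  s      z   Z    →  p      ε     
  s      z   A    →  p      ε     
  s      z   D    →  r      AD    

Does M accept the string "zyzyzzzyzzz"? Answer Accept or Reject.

(p, zyzyzzzyzzz, Z) ⊢ (r, yzyzzzyzzz, Z) ⊢ (r, zyzzzyzzz, AZ) ⊢ (p, yzzzyzzz, DDZ) ⊢ (s, zzzyzzz, ADZ) ⊢ (p, zzyzzz, DZ) ⊢ (s, zyzzz, ADZ) ⊢ (p, yzzz, DZ) ⊢ (s, zzz, AZ) ⊢ (p, zz, Z) ⊢ (r, z, Z) ⊢ (s, ε, ε)
All input consumed and the stack is empty.

Accept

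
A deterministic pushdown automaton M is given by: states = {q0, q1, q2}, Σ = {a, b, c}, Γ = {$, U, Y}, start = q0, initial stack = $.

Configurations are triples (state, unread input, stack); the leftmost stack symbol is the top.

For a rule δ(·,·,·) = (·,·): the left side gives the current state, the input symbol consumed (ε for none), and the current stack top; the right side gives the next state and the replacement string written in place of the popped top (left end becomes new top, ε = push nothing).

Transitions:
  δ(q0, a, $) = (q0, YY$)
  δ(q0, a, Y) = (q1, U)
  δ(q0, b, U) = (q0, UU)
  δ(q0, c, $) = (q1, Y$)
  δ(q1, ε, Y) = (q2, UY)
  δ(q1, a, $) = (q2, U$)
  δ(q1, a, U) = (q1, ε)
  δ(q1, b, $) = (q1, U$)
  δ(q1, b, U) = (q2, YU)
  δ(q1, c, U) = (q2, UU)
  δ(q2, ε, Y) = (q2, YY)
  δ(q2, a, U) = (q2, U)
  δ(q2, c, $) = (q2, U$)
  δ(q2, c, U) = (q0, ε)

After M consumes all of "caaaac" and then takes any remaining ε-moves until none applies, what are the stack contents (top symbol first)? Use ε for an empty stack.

Y$

(q0, caaaac, $) ⊢ (q1, aaaac, Y$) ⊢ (q2, aaaac, UY$) ⊢ (q2, aaac, UY$) ⊢ (q2, aac, UY$) ⊢ (q2, ac, UY$) ⊢ (q2, c, UY$) ⊢ (q0, ε, Y$)
All input consumed in state q0 with stack Y$.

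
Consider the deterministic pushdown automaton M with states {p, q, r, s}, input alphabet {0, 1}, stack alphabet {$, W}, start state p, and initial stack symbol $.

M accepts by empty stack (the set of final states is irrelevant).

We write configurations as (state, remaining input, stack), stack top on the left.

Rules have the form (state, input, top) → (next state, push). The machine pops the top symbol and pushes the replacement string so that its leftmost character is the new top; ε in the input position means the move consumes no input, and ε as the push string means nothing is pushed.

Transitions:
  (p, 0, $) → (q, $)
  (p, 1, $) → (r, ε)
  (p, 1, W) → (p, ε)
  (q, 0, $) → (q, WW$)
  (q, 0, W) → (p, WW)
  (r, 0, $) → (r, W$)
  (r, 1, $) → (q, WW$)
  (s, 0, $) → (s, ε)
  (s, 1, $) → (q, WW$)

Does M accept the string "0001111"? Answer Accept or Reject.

Accept

(p, 0001111, $)
  read 0, top $: go to q, push $ → (q, 001111, $)
  read 0, top $: go to q, push WW$ → (q, 01111, WW$)
  read 0, top W: go to p, push WW → (p, 1111, WWW$)
  read 1, top W: go to p, push ε → (p, 111, WW$)
  read 1, top W: go to p, push ε → (p, 11, W$)
  read 1, top W: go to p, push ε → (p, 1, $)
  read 1, top $: go to r, push ε → (r, ε, ε)
All input consumed and the stack is empty.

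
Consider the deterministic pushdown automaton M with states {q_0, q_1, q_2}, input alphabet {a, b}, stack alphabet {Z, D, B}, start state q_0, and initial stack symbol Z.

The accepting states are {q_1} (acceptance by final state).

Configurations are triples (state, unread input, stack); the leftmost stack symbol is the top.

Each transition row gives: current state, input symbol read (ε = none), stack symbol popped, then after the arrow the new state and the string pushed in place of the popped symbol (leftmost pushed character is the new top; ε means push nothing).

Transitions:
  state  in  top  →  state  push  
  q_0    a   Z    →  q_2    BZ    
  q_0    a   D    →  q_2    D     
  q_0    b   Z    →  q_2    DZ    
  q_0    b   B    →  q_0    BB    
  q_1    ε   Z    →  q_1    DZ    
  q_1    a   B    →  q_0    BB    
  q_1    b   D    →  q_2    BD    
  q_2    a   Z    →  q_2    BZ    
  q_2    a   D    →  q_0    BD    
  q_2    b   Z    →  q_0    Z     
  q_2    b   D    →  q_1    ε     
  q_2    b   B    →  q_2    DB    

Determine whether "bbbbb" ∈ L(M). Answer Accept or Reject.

Accept

(q_0, bbbbb, Z)
  read b, top Z: go to q_2, push DZ → (q_2, bbbb, DZ)
  read b, top D: go to q_1, push ε → (q_1, bbb, Z)
  ε-move, top Z: go to q_1, push DZ → (q_1, bbb, DZ)
  read b, top D: go to q_2, push BD → (q_2, bb, BDZ)
  read b, top B: go to q_2, push DB → (q_2, b, DBDZ)
  read b, top D: go to q_1, push ε → (q_1, ε, BDZ)
All input consumed; state q_1 ∈ F.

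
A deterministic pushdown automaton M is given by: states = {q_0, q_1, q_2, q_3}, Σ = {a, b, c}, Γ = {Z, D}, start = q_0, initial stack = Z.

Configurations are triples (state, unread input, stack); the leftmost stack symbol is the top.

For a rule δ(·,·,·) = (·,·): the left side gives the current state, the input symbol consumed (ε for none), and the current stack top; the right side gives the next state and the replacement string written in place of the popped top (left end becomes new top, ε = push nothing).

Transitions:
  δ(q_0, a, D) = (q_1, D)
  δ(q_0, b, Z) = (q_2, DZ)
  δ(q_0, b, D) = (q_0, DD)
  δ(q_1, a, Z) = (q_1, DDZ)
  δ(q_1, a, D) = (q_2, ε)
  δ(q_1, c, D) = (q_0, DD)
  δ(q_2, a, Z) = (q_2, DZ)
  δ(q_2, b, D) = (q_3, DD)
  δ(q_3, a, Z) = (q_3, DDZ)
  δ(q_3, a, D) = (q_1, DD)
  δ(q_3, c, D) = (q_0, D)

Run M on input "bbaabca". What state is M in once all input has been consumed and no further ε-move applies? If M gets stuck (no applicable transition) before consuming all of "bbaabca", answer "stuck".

q_1

(q_0, bbaabca, Z)
  read b, top Z: go to q_2, push DZ → (q_2, baabca, DZ)
  read b, top D: go to q_3, push DD → (q_3, aabca, DDZ)
  read a, top D: go to q_1, push DD → (q_1, abca, DDDZ)
  read a, top D: go to q_2, push ε → (q_2, bca, DDZ)
  read b, top D: go to q_3, push DD → (q_3, ca, DDDZ)
  read c, top D: go to q_0, push D → (q_0, a, DDDZ)
  read a, top D: go to q_1, push D → (q_1, ε, DDDZ)
All input consumed; M is in state q_1.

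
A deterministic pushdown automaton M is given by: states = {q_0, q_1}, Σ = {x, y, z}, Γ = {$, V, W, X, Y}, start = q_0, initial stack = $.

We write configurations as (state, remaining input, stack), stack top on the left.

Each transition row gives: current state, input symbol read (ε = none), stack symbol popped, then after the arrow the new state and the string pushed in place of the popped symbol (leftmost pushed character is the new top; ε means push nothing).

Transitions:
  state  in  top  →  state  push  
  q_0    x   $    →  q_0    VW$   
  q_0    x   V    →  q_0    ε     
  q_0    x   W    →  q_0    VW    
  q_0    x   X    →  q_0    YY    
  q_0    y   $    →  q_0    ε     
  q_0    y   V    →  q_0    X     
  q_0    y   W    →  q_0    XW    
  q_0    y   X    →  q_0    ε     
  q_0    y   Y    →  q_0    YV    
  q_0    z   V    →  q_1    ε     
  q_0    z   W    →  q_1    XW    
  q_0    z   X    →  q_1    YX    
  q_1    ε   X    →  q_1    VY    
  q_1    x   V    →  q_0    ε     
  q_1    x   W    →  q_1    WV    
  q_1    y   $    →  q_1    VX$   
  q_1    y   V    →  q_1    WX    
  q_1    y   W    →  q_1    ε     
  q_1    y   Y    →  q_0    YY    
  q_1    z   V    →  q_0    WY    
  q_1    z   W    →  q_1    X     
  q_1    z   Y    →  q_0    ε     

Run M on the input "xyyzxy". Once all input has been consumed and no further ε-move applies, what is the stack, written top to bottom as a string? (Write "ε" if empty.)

YVW$

(q_0, xyyzxy, $) ⊢ (q_0, yyzxy, VW$) ⊢ (q_0, yzxy, XW$) ⊢ (q_0, zxy, W$) ⊢ (q_1, xy, XW$) ⊢ (q_1, xy, VYW$) ⊢ (q_0, y, YW$) ⊢ (q_0, ε, YVW$)
All input consumed in state q_0 with stack YVW$.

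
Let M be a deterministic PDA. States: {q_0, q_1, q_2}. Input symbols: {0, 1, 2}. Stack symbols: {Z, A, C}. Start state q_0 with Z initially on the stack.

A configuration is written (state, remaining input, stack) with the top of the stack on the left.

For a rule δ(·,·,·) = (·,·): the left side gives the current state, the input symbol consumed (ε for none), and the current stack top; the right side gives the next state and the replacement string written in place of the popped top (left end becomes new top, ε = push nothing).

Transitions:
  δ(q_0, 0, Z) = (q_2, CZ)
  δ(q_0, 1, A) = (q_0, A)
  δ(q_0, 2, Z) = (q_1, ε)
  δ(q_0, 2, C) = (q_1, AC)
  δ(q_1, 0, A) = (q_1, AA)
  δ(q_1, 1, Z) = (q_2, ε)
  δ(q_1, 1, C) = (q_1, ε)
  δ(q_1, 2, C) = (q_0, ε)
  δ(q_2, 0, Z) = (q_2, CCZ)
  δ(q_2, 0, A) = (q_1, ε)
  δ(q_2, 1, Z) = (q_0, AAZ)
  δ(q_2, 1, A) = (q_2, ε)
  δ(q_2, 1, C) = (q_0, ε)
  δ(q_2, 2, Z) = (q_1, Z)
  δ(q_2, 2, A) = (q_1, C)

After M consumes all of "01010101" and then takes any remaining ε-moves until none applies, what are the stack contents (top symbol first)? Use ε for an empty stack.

Z

(q_0, 01010101, Z)
  read 0, top Z: go to q_2, push CZ → (q_2, 1010101, CZ)
  read 1, top C: go to q_0, push ε → (q_0, 010101, Z)
  read 0, top Z: go to q_2, push CZ → (q_2, 10101, CZ)
  read 1, top C: go to q_0, push ε → (q_0, 0101, Z)
  read 0, top Z: go to q_2, push CZ → (q_2, 101, CZ)
  read 1, top C: go to q_0, push ε → (q_0, 01, Z)
  read 0, top Z: go to q_2, push CZ → (q_2, 1, CZ)
  read 1, top C: go to q_0, push ε → (q_0, ε, Z)
All input consumed in state q_0 with stack Z.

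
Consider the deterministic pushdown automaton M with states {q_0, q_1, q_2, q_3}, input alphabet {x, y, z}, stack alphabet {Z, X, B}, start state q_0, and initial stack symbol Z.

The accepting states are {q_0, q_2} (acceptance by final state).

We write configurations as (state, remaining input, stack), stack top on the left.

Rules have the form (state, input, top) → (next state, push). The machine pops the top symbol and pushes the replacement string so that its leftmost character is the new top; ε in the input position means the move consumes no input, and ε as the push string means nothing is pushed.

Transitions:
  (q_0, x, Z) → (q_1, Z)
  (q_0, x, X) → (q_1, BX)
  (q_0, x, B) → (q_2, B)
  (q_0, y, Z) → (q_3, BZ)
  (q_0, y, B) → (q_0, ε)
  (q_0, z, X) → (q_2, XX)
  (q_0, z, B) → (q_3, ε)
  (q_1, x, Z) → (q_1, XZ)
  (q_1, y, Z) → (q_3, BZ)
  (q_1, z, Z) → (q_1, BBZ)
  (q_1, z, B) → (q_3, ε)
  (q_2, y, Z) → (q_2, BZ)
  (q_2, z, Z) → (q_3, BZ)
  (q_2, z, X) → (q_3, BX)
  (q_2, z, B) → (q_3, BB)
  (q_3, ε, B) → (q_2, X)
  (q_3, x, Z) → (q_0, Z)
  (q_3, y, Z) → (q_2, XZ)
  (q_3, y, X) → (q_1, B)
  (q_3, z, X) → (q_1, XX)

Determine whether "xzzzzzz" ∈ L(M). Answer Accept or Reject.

(q_0, xzzzzzz, Z) ⊢ (q_1, zzzzzz, Z) ⊢ (q_1, zzzzz, BBZ) ⊢ (q_3, zzzz, BZ) ⊢ (q_2, zzzz, XZ) ⊢ (q_3, zzz, BXZ) ⊢ (q_2, zzz, XXZ) ⊢ (q_3, zz, BXXZ) ⊢ (q_2, zz, XXXZ) ⊢ (q_3, z, BXXXZ) ⊢ (q_2, z, XXXXZ) ⊢ (q_3, ε, BXXXXZ) ⊢ (q_2, ε, XXXXXZ)
All input consumed; state q_2 ∈ F.

Accept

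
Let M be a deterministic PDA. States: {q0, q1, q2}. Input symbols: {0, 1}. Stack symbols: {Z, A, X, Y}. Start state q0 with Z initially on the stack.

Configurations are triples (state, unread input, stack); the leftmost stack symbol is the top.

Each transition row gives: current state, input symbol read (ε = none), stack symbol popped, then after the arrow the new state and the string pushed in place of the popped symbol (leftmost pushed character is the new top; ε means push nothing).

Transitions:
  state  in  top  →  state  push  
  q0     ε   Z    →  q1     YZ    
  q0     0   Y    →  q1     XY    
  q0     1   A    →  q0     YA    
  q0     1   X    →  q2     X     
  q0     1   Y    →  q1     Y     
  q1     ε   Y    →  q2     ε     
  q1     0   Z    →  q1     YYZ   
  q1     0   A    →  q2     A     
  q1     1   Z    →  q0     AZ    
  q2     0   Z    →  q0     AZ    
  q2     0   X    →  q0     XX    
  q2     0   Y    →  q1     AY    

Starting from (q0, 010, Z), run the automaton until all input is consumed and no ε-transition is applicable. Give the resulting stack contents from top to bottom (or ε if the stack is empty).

XYAZ

(q0, 010, Z)
  ε-move, top Z: go to q1, push YZ → (q1, 010, YZ)
  ε-move, top Y: go to q2, push ε → (q2, 010, Z)
  read 0, top Z: go to q0, push AZ → (q0, 10, AZ)
  read 1, top A: go to q0, push YA → (q0, 0, YAZ)
  read 0, top Y: go to q1, push XY → (q1, ε, XYAZ)
All input consumed in state q1 with stack XYAZ.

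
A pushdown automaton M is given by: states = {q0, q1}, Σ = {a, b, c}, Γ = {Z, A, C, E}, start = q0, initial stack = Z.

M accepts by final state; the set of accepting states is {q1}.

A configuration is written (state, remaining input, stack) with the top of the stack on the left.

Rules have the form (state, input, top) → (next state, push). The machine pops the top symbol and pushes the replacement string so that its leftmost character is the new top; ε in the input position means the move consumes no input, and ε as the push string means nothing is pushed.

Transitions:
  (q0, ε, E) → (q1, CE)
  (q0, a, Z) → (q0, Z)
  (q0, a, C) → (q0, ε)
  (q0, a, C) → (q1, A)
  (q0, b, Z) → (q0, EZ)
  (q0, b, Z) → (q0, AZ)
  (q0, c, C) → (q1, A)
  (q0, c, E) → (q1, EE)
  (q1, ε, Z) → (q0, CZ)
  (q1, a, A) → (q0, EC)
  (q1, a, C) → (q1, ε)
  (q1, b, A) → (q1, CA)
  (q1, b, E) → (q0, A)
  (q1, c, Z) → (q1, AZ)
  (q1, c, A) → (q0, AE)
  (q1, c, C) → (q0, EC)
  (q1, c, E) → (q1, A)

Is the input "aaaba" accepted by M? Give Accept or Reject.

One accepting computation: (q0, aaaba, Z) ⊢ (q0, aaba, Z) ⊢ (q0, aba, Z) ⊢ (q0, ba, Z) ⊢ (q0, a, EZ) ⊢ (q1, a, CEZ) ⊢ (q1, ε, EZ)
All input consumed and state q1 ∈ F.

Accept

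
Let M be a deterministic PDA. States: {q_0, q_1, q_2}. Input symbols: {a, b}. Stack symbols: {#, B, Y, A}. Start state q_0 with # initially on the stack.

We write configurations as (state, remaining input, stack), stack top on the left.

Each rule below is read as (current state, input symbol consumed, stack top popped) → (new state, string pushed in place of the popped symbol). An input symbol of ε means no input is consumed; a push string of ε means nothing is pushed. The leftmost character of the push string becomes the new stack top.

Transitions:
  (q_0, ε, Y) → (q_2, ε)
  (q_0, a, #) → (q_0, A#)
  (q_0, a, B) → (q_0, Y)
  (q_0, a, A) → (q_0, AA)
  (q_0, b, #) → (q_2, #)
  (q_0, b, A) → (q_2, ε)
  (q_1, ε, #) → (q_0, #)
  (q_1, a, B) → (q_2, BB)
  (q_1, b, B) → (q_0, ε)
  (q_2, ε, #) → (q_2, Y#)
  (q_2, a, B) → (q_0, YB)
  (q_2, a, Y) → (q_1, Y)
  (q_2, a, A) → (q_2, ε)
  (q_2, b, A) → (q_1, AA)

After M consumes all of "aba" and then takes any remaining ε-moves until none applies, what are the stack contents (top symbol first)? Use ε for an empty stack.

(q_0, aba, #)
  read a, top #: go to q_0, push A# → (q_0, ba, A#)
  read b, top A: go to q_2, push ε → (q_2, a, #)
  ε-move, top #: go to q_2, push Y# → (q_2, a, Y#)
  read a, top Y: go to q_1, push Y → (q_1, ε, Y#)
All input consumed in state q_1 with stack Y#.

Y#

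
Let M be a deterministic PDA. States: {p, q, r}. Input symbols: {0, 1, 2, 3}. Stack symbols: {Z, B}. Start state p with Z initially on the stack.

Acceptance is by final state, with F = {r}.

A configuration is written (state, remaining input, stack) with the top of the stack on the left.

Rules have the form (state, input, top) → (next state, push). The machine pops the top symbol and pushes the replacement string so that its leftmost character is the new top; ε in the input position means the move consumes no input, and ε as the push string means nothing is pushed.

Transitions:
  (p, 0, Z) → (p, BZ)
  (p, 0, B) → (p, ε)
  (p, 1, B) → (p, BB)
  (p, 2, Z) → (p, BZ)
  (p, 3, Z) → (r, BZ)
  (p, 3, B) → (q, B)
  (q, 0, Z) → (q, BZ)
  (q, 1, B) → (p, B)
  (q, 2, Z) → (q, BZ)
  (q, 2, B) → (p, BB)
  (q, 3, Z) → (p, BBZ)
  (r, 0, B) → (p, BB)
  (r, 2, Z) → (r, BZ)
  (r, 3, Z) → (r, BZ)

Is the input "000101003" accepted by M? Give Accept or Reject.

(p, 000101003, Z)
  read 0, top Z: go to p, push BZ → (p, 00101003, BZ)
  read 0, top B: go to p, push ε → (p, 0101003, Z)
  read 0, top Z: go to p, push BZ → (p, 101003, BZ)
  read 1, top B: go to p, push BB → (p, 01003, BBZ)
  read 0, top B: go to p, push ε → (p, 1003, BZ)
  read 1, top B: go to p, push BB → (p, 003, BBZ)
  read 0, top B: go to p, push ε → (p, 03, BZ)
  read 0, top B: go to p, push ε → (p, 3, Z)
  read 3, top Z: go to r, push BZ → (r, ε, BZ)
All input consumed; state r ∈ F.

Accept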